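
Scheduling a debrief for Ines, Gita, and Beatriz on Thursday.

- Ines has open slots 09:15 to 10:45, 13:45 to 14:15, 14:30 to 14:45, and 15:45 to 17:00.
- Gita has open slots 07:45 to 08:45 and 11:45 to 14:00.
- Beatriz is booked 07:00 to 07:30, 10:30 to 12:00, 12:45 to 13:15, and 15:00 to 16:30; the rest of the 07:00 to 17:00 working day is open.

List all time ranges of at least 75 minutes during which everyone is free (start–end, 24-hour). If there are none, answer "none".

none

Beatriz free within 07:00–17:00: 07:30–10:30, 12:00–12:45, 13:15–15:00, 16:30–17:00.
Ines ∩ Gita: 13:45–14:00.
Ines ∩ Gita ∩ Beatriz: 13:45–14:00.
Windows ≥ 75 min: (none).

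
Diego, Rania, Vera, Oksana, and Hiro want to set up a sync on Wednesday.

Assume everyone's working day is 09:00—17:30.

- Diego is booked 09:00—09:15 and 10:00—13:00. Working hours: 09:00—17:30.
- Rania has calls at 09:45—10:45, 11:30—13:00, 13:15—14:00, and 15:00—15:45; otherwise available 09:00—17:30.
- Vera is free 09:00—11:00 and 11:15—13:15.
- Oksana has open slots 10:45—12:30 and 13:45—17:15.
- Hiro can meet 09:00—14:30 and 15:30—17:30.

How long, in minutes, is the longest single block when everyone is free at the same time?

0 minutes

Diego free within 09:00–17:30: 09:15–10:00, 13:00–17:30.
Rania free within 09:00–17:30: 09:00–09:45, 10:45–11:30, 13:00–13:15, 14:00–15:00, 15:45–17:30.
Diego ∩ Rania: 09:15–09:45, 13:00–13:15, 14:00–15:00, 15:45–17:30.
Diego ∩ Rania ∩ Vera: 09:15–09:45, 13:00–13:15.
Diego ∩ Rania ∩ Vera ∩ Oksana: (none).
Diego ∩ Rania ∩ Vera ∩ Oksana ∩ Hiro: (none).
No common window.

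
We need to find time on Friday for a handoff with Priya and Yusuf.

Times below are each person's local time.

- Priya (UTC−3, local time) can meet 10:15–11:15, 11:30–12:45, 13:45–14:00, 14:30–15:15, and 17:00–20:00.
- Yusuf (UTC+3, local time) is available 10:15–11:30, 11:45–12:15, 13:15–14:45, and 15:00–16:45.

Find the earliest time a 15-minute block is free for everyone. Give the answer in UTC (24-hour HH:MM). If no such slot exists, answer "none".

Priya → UTC: 13:15–14:15, 14:30–15:45, 16:45–17:00, 17:30–18:15, 20:00–23:00.
Yusuf → UTC: 07:15–08:30, 08:45–09:15, 10:15–11:45, 12:00–13:45.
Priya ∩ Yusuf: 13:15–13:45.
Windows ≥ 15 min: 13:15–13:45.
Earliest such window starts at 13:15.

13:15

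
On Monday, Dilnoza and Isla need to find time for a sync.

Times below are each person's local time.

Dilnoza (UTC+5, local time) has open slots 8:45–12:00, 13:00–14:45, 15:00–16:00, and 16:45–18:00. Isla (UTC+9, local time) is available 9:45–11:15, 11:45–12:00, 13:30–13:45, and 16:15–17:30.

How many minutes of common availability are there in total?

45 minutes

Dilnoza → UTC: 03:45–07:00, 08:00–09:45, 10:00–11:00, 11:45–13:00.
Isla → UTC: 00:45–02:15, 02:45–03:00, 04:30–04:45, 07:15–08:30.
Dilnoza ∩ Isla: 04:30–04:45, 08:00–08:30.
Total common minutes: 15 + 30 = 45.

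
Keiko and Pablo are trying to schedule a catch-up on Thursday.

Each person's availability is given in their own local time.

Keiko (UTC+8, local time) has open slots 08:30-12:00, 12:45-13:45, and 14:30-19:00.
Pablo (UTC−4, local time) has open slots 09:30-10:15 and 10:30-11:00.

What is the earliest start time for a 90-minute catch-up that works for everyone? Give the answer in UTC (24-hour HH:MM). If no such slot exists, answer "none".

none

Keiko → UTC: 00:30–04:00, 04:45–05:45, 06:30–11:00.
Pablo → UTC: 13:30–14:15, 14:30–15:00.
Keiko ∩ Pablo: (none).
Windows ≥ 90 min: (none).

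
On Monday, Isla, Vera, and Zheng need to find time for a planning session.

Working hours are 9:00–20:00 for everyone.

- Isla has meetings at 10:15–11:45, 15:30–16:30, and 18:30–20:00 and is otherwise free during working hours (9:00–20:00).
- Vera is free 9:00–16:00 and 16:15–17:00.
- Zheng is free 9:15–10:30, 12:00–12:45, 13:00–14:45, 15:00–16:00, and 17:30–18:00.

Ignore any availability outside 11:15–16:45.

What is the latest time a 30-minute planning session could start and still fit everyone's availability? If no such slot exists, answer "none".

Isla free within 09:00–20:00: 09:00–10:15, 11:45–15:30, 16:30–18:30.
Isla ∩ Vera: 09:00–10:15, 11:45–15:30, 16:30–17:00.
Isla ∩ Vera ∩ Zheng: 09:15–10:15, 12:00–12:45, 13:00–14:45, 15:00–15:30.
Restricted to 11:15–16:45: 12:00–12:45, 13:00–14:45, 15:00–15:30.
Windows ≥ 30 min: 12:00–12:45, 13:00–14:45, 15:00–15:30.
Latest start in the last window 15:00–15:30 is 15:30 − 30 min = 15:00.

15:00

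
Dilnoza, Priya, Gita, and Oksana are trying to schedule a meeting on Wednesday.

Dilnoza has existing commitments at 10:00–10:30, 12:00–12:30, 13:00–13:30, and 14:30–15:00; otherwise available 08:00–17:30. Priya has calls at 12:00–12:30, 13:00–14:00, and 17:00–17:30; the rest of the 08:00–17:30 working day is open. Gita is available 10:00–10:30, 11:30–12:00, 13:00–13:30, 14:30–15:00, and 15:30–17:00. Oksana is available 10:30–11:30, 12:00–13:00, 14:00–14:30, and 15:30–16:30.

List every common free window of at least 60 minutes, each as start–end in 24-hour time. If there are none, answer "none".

Dilnoza free within 08:00–17:30: 08:00–10:00, 10:30–12:00, 12:30–13:00, 13:30–14:30, 15:00–17:30.
Priya free within 08:00–17:30: 08:00–12:00, 12:30–13:00, 14:00–17:00.
Dilnoza ∩ Priya: 08:00–10:00, 10:30–12:00, 12:30–13:00, 14:00–14:30, 15:00–17:00.
Dilnoza ∩ Priya ∩ Gita: 11:30–12:00, 15:30–17:00.
Dilnoza ∩ Priya ∩ Gita ∩ Oksana: 15:30–16:30.
Windows ≥ 60 min: 15:30–16:30.

15:30–16:30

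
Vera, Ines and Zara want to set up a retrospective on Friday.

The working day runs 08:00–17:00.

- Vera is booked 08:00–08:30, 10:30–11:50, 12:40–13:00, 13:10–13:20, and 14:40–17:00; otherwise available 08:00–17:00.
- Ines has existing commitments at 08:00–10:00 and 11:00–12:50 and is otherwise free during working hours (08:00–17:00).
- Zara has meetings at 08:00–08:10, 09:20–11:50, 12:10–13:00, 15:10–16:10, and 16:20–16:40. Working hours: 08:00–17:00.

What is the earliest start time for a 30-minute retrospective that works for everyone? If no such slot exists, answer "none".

13:20

Vera free within 08:00–17:00: 08:30–10:30, 11:50–12:40, 13:00–13:10, 13:20–14:40.
Ines free within 08:00–17:00: 10:00–11:00, 12:50–17:00.
Zara free within 08:00–17:00: 08:10–09:20, 11:50–12:10, 13:00–15:10, 16:10–16:20, 16:40–17:00.
Vera ∩ Ines: 10:00–10:30, 13:00–13:10, 13:20–14:40.
Vera ∩ Ines ∩ Zara: 13:00–13:10, 13:20–14:40.
Windows ≥ 30 min: 13:20–14:40.
Earliest such window starts at 13:20.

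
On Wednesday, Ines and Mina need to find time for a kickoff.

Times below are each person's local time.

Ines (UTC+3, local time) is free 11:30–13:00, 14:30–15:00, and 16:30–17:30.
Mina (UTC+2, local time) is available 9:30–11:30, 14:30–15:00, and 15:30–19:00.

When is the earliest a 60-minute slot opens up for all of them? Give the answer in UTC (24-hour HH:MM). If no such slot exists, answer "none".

Ines → UTC: 08:30–10:00, 11:30–12:00, 13:30–14:30.
Mina → UTC: 07:30–09:30, 12:30–13:00, 13:30–17:00.
Ines ∩ Mina: 08:30–09:30, 13:30–14:30.
Windows ≥ 60 min: 08:30–09:30, 13:30–14:30.
Earliest such window starts at 08:30.

08:30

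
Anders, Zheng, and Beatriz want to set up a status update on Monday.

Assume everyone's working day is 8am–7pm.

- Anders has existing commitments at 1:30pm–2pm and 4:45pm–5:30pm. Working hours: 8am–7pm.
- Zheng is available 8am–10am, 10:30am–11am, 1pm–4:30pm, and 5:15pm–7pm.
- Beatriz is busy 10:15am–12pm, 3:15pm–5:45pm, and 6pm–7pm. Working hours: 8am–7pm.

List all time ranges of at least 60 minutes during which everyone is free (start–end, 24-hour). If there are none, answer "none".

Anders free within 08:00–19:00: 08:00–13:30, 14:00–16:45, 17:30–19:00.
Beatriz free within 08:00–19:00: 08:00–10:15, 12:00–15:15, 17:45–18:00.
Anders ∩ Zheng: 08:00–10:00, 10:30–11:00, 13:00–13:30, 14:00–16:30, 17:30–19:00.
Anders ∩ Zheng ∩ Beatriz: 08:00–10:00, 13:00–13:30, 14:00–15:15, 17:45–18:00.
Windows ≥ 60 min: 08:00–10:00, 14:00–15:15.

08:00–10:00, 14:00–15:15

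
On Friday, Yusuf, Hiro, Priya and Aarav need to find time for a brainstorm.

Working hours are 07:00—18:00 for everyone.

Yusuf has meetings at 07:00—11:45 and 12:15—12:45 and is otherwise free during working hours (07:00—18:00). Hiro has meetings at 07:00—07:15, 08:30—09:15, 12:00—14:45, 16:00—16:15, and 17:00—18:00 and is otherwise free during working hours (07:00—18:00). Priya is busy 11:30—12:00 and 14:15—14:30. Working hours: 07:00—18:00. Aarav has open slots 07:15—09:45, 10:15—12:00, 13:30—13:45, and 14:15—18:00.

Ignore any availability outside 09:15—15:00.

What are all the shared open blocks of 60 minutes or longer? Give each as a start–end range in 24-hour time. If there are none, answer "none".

Yusuf free within 07:00–18:00: 11:45–12:15, 12:45–18:00.
Hiro free within 07:00–18:00: 07:15–08:30, 09:15–12:00, 14:45–16:00, 16:15–17:00.
Priya free within 07:00–18:00: 07:00–11:30, 12:00–14:15, 14:30–18:00.
Yusuf ∩ Hiro: 11:45–12:00, 14:45–16:00, 16:15–17:00.
Yusuf ∩ Hiro ∩ Priya: 14:45–16:00, 16:15–17:00.
Yusuf ∩ Hiro ∩ Priya ∩ Aarav: 14:45–16:00, 16:15–17:00.
Restricted to 09:15–15:00: 14:45–15:00.
Windows ≥ 60 min: (none).

none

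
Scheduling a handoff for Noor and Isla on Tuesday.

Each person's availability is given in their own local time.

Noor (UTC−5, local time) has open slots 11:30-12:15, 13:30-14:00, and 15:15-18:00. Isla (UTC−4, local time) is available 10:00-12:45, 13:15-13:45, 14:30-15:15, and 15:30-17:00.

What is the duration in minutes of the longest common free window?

45 minutes

Noor → UTC: 16:30–17:15, 18:30–19:00, 20:15–23:00.
Isla → UTC: 14:00–16:45, 17:15–17:45, 18:30–19:15, 19:30–21:00.
Noor ∩ Isla: 16:30–16:45, 18:30–19:00, 20:15–21:00.
Common window lengths: 15, 30, 45 min; longest is 45.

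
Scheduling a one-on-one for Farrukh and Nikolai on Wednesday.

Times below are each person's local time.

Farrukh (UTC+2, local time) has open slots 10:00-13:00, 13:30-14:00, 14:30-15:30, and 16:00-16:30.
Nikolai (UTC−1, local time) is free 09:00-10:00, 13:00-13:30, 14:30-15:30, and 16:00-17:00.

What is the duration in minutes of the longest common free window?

Farrukh → UTC: 08:00–11:00, 11:30–12:00, 12:30–13:30, 14:00–14:30.
Nikolai → UTC: 10:00–11:00, 14:00–14:30, 15:30–16:30, 17:00–18:00.
Farrukh ∩ Nikolai: 10:00–11:00, 14:00–14:30.
Common window lengths: 60, 30 min; longest is 60.

60 minutes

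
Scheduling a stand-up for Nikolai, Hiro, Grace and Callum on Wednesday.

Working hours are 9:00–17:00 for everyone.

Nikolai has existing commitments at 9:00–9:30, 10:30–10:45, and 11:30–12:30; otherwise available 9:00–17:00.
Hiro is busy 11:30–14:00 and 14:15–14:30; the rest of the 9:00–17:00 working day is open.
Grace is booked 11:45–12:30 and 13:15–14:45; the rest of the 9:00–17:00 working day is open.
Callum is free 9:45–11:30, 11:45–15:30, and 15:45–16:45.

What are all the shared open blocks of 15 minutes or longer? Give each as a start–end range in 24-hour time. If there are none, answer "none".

Nikolai free within 09:00–17:00: 09:30–10:30, 10:45–11:30, 12:30–17:00.
Hiro free within 09:00–17:00: 09:00–11:30, 14:00–14:15, 14:30–17:00.
Grace free within 09:00–17:00: 09:00–11:45, 12:30–13:15, 14:45–17:00.
Nikolai ∩ Hiro: 09:30–10:30, 10:45–11:30, 14:00–14:15, 14:30–17:00.
Nikolai ∩ Hiro ∩ Grace: 09:30–10:30, 10:45–11:30, 14:45–17:00.
Nikolai ∩ Hiro ∩ Grace ∩ Callum: 09:45–10:30, 10:45–11:30, 14:45–15:30, 15:45–16:45.
Windows ≥ 15 min: 09:45–10:30, 10:45–11:30, 14:45–15:30, 15:45–16:45.

09:45–10:30, 10:45–11:30, 14:45–15:30, 15:45–16:45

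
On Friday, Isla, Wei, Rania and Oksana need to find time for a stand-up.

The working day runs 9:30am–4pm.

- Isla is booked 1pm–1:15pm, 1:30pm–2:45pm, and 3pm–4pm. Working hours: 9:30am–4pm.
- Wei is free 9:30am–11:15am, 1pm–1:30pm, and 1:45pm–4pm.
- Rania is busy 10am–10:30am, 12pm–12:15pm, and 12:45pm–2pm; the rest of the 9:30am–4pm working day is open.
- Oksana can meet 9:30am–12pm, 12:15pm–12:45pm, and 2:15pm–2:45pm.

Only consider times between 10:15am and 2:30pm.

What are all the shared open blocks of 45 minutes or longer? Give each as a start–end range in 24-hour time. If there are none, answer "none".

10:30–11:15

Isla free within 09:30–16:00: 09:30–13:00, 13:15–13:30, 14:45–15:00.
Rania free within 09:30–16:00: 09:30–10:00, 10:30–12:00, 12:15–12:45, 14:00–16:00.
Isla ∩ Wei: 09:30–11:15, 13:15–13:30, 14:45–15:00.
Isla ∩ Wei ∩ Rania: 09:30–10:00, 10:30–11:15, 14:45–15:00.
Isla ∩ Wei ∩ Rania ∩ Oksana: 09:30–10:00, 10:30–11:15.
Restricted to 10:15–14:30: 10:30–11:15.
Windows ≥ 45 min: 10:30–11:15.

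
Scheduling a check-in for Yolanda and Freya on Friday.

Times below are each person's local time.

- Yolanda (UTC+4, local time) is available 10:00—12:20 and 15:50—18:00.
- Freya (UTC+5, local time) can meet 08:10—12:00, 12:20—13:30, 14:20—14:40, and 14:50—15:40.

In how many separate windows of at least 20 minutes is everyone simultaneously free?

2

Yolanda → UTC: 06:00–08:20, 11:50–14:00.
Freya → UTC: 03:10–07:00, 07:20–08:30, 09:20–09:40, 09:50–10:40.
Yolanda ∩ Freya: 06:00–07:00, 07:20–08:20.
Windows ≥ 20 min: 06:00–07:00, 07:20–08:20.
That's 2 windows.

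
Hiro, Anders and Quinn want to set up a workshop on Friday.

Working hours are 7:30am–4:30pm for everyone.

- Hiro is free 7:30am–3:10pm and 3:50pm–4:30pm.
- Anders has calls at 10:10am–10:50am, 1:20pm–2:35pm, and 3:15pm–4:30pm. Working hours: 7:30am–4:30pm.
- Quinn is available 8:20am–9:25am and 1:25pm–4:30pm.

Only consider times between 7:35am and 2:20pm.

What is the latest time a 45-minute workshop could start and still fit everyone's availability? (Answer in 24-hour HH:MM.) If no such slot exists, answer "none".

08:40

Anders free within 07:30–16:30: 07:30–10:10, 10:50–13:20, 14:35–15:15.
Hiro ∩ Anders: 07:30–10:10, 10:50–13:20, 14:35–15:10.
Hiro ∩ Anders ∩ Quinn: 08:20–09:25, 14:35–15:10.
Restricted to 07:35–14:20: 08:20–09:25.
Windows ≥ 45 min: 08:20–09:25.
Latest start in the last window 08:20–09:25 is 09:25 − 45 min = 08:40.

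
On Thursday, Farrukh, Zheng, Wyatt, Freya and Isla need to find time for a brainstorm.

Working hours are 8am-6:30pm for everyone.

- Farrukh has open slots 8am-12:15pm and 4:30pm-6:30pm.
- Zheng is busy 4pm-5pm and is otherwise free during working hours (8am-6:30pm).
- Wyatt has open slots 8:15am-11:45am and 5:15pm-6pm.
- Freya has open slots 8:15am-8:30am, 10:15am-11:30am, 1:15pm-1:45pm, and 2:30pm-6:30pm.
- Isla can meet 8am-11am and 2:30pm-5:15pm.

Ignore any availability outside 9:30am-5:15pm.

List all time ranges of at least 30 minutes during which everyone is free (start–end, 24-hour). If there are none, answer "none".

10:15–11:00

Zheng free within 08:00–18:30: 08:00–16:00, 17:00–18:30.
Farrukh ∩ Zheng: 08:00–12:15, 17:00–18:30.
Farrukh ∩ Zheng ∩ Wyatt: 08:15–11:45, 17:15–18:00.
Farrukh ∩ Zheng ∩ Wyatt ∩ Freya: 08:15–08:30, 10:15–11:30, 17:15–18:00.
Farrukh ∩ Zheng ∩ Wyatt ∩ Freya ∩ Isla: 08:15–08:30, 10:15–11:00.
Restricted to 09:30–17:15: 10:15–11:00.
Windows ≥ 30 min: 10:15–11:00.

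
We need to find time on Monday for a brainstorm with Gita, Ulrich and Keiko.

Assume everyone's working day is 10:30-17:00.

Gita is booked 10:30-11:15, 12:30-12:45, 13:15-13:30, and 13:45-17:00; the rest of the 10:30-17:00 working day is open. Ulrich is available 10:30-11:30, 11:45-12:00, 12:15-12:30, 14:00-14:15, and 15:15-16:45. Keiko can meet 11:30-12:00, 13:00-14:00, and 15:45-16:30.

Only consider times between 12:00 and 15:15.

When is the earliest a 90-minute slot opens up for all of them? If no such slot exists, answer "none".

none

Gita free within 10:30–17:00: 11:15–12:30, 12:45–13:15, 13:30–13:45.
Gita ∩ Ulrich: 11:15–11:30, 11:45–12:00, 12:15–12:30.
Gita ∩ Ulrich ∩ Keiko: 11:45–12:00.
Restricted to 12:00–15:15: (none).
Windows ≥ 90 min: (none).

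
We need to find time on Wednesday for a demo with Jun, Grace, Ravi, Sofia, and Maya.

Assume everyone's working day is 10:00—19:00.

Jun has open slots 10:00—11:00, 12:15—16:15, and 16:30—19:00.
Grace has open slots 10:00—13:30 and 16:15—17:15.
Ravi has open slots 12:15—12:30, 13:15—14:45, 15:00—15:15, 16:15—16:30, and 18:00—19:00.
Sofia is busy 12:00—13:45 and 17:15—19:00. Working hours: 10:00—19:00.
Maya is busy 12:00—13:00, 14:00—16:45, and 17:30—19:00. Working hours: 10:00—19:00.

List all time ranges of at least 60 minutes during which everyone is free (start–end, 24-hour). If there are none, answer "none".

none

Sofia free within 10:00–19:00: 10:00–12:00, 13:45–17:15.
Maya free within 10:00–19:00: 10:00–12:00, 13:00–14:00, 16:45–17:30.
Jun ∩ Grace: 10:00–11:00, 12:15–13:30, 16:30–17:15.
Jun ∩ Grace ∩ Ravi: 12:15–12:30, 13:15–13:30.
Jun ∩ Grace ∩ Ravi ∩ Sofia: (none).
Jun ∩ Grace ∩ Ravi ∩ Sofia ∩ Maya: (none).
Windows ≥ 60 min: (none).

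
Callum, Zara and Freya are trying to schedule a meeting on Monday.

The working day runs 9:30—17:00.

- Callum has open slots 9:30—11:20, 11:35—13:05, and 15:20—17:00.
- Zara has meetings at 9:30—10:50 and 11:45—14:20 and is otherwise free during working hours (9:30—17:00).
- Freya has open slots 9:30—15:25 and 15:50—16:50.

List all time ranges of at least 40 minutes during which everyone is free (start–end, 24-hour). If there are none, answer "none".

Zara free within 09:30–17:00: 10:50–11:45, 14:20–17:00.
Callum ∩ Zara: 10:50–11:20, 11:35–11:45, 15:20–17:00.
Callum ∩ Zara ∩ Freya: 10:50–11:20, 11:35–11:45, 15:20–15:25, 15:50–16:50.
Windows ≥ 40 min: 15:50–16:50.

15:50–16:50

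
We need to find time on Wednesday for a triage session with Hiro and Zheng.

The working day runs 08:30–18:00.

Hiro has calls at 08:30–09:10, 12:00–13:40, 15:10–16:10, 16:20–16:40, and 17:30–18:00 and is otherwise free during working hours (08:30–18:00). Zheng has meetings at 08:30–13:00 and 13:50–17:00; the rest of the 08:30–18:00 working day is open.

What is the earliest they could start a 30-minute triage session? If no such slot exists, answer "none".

17:00

Hiro free within 08:30–18:00: 09:10–12:00, 13:40–15:10, 16:10–16:20, 16:40–17:30.
Zheng free within 08:30–18:00: 13:00–13:50, 17:00–18:00.
Hiro ∩ Zheng: 13:40–13:50, 17:00–17:30.
Windows ≥ 30 min: 17:00–17:30.
Earliest such window starts at 17:00.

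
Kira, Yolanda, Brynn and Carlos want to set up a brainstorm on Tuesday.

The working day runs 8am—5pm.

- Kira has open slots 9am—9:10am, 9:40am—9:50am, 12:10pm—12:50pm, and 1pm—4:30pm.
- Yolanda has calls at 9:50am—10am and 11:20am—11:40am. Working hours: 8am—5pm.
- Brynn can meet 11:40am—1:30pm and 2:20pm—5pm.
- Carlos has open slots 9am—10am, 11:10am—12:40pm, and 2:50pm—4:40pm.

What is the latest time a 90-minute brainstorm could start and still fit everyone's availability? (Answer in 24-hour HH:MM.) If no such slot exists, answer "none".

15:00

Yolanda free within 08:00–17:00: 08:00–09:50, 10:00–11:20, 11:40–17:00.
Kira ∩ Yolanda: 09:00–09:10, 09:40–09:50, 12:10–12:50, 13:00–16:30.
Kira ∩ Yolanda ∩ Brynn: 12:10–12:50, 13:00–13:30, 14:20–16:30.
Kira ∩ Yolanda ∩ Brynn ∩ Carlos: 12:10–12:40, 14:50–16:30.
Windows ≥ 90 min: 14:50–16:30.
Latest start in the last window 14:50–16:30 is 16:30 − 90 min = 15:00.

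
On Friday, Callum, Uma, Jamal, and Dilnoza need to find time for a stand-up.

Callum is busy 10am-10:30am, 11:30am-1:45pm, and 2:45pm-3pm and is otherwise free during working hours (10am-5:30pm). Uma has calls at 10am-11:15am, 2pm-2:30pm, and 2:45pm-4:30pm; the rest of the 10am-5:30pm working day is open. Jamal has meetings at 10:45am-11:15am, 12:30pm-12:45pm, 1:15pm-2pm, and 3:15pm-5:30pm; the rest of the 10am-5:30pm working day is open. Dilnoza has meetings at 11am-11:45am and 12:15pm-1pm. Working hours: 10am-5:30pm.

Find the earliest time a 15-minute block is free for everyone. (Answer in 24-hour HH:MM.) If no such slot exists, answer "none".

Callum free within 10:00–17:30: 10:30–11:30, 13:45–14:45, 15:00–17:30.
Uma free within 10:00–17:30: 11:15–14:00, 14:30–14:45, 16:30–17:30.
Jamal free within 10:00–17:30: 10:00–10:45, 11:15–12:30, 12:45–13:15, 14:00–15:15.
Dilnoza free within 10:00–17:30: 10:00–11:00, 11:45–12:15, 13:00–17:30.
Callum ∩ Uma: 11:15–11:30, 13:45–14:00, 14:30–14:45, 16:30–17:30.
Callum ∩ Uma ∩ Jamal: 11:15–11:30, 14:30–14:45.
Callum ∩ Uma ∩ Jamal ∩ Dilnoza: 14:30–14:45.
Windows ≥ 15 min: 14:30–14:45.
Earliest such window starts at 14:30.

14:30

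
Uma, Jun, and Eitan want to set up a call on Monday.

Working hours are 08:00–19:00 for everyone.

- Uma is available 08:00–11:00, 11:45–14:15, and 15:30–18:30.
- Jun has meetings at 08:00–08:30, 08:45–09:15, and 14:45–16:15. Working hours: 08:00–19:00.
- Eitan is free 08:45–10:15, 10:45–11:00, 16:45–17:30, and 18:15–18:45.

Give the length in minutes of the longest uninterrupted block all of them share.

Jun free within 08:00–19:00: 08:30–08:45, 09:15–14:45, 16:15–19:00.
Uma ∩ Jun: 08:30–08:45, 09:15–11:00, 11:45–14:15, 16:15–18:30.
Uma ∩ Jun ∩ Eitan: 09:15–10:15, 10:45–11:00, 16:45–17:30, 18:15–18:30.
Common window lengths: 60, 15, 45, 15 min; longest is 60.

60 minutes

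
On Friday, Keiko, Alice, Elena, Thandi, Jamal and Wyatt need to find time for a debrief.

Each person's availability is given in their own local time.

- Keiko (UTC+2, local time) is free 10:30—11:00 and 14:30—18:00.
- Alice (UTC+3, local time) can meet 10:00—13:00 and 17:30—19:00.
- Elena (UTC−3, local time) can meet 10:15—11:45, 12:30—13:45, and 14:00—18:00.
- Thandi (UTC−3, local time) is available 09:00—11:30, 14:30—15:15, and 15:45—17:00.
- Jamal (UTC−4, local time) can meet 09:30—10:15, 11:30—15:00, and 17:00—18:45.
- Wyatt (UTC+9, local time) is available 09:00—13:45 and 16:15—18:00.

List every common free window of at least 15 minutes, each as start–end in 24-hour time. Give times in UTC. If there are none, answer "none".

none

Keiko → UTC: 08:30–09:00, 12:30–16:00.
Alice → UTC: 07:00–10:00, 14:30–16:00.
Elena → UTC: 13:15–14:45, 15:30–16:45, 17:00–21:00.
Thandi → UTC: 12:00–14:30, 17:30–18:15, 18:45–20:00.
Jamal → UTC: 13:30–14:15, 15:30–19:00, 21:00–22:45.
Wyatt → UTC: 00:00–04:45, 07:15–09:00.
Keiko ∩ Alice: 08:30–09:00, 14:30–16:00.
Keiko ∩ Alice ∩ Elena: 14:30–14:45, 15:30–16:00.
Keiko ∩ Alice ∩ Elena ∩ Thandi: (none).
Keiko ∩ Alice ∩ Elena ∩ Thandi ∩ Jamal: (none).
Keiko ∩ Alice ∩ Elena ∩ Thandi ∩ Jamal ∩ Wyatt: (none).
Windows ≥ 15 min: (none).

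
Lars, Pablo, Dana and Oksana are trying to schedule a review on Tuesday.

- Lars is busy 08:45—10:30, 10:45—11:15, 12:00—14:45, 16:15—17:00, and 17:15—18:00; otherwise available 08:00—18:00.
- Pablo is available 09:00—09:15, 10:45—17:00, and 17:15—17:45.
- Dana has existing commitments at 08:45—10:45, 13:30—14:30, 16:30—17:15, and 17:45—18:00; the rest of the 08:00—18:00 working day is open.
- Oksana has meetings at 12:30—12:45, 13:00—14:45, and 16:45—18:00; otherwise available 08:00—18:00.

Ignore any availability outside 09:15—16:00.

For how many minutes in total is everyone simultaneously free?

120 minutes

Lars free within 08:00–18:00: 08:00–08:45, 10:30–10:45, 11:15–12:00, 14:45–16:15, 17:00–17:15.
Dana free within 08:00–18:00: 08:00–08:45, 10:45–13:30, 14:30–16:30, 17:15–17:45.
Oksana free within 08:00–18:00: 08:00–12:30, 12:45–13:00, 14:45–16:45.
Lars ∩ Pablo: 11:15–12:00, 14:45–16:15.
Lars ∩ Pablo ∩ Dana: 11:15–12:00, 14:45–16:15.
Lars ∩ Pablo ∩ Dana ∩ Oksana: 11:15–12:00, 14:45–16:15.
Restricted to 09:15–16:00: 11:15–12:00, 14:45–16:00.
Total common minutes: 45 + 75 = 120.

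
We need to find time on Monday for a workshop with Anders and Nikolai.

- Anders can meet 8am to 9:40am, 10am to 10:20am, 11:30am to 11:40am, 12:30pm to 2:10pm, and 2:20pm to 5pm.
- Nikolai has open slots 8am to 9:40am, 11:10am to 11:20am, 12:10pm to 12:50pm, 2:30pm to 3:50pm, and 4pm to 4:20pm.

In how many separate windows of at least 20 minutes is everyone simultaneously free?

Anders ∩ Nikolai: 08:00–09:40, 12:30–12:50, 14:30–15:50, 16:00–16:20.
Windows ≥ 20 min: 08:00–09:40, 12:30–12:50, 14:30–15:50, 16:00–16:20.
That's 4 windows.

4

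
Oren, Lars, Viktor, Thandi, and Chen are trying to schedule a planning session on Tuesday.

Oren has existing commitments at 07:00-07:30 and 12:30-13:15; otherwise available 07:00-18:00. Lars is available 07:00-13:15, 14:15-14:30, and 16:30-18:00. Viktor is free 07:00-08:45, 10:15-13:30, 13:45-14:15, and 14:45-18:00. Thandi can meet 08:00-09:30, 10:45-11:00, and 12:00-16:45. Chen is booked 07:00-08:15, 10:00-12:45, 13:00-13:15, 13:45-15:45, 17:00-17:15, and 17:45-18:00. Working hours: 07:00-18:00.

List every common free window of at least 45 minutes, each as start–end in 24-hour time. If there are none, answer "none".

none

Oren free within 07:00–18:00: 07:30–12:30, 13:15–18:00.
Chen free within 07:00–18:00: 08:15–10:00, 12:45–13:00, 13:15–13:45, 15:45–17:00, 17:15–17:45.
Oren ∩ Lars: 07:30–12:30, 14:15–14:30, 16:30–18:00.
Oren ∩ Lars ∩ Viktor: 07:30–08:45, 10:15–12:30, 16:30–18:00.
Oren ∩ Lars ∩ Viktor ∩ Thandi: 08:00–08:45, 10:45–11:00, 12:00–12:30, 16:30–16:45.
Oren ∩ Lars ∩ Viktor ∩ Thandi ∩ Chen: 08:15–08:45, 16:30–16:45.
Windows ≥ 45 min: (none).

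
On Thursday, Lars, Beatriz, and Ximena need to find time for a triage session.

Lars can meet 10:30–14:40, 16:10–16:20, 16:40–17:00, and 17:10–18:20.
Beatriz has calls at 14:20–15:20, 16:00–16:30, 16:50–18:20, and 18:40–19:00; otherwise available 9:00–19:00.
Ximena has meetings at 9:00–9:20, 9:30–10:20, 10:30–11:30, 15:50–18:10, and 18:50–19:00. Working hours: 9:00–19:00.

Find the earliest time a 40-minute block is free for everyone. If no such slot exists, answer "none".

Beatriz free within 09:00–19:00: 09:00–14:20, 15:20–16:00, 16:30–16:50, 18:20–18:40.
Ximena free within 09:00–19:00: 09:20–09:30, 10:20–10:30, 11:30–15:50, 18:10–18:50.
Lars ∩ Beatriz: 10:30–14:20, 16:40–16:50.
Lars ∩ Beatriz ∩ Ximena: 11:30–14:20.
Windows ≥ 40 min: 11:30–14:20.
Earliest such window starts at 11:30.

11:30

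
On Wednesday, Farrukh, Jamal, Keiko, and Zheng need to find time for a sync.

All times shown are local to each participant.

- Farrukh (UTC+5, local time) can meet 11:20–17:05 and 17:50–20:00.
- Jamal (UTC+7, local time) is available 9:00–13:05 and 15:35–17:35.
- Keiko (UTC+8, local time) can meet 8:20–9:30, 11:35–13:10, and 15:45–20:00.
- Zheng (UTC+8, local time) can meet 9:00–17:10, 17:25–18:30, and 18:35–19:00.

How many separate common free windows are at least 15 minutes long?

Farrukh → UTC: 06:20–12:05, 12:50–15:00.
Jamal → UTC: 02:00–06:05, 08:35–10:35.
Keiko → UTC: 00:20–01:30, 03:35–05:10, 07:45–12:00.
Zheng → UTC: 01:00–09:10, 09:25–10:30, 10:35–11:00.
Farrukh ∩ Jamal: 08:35–10:35.
Farrukh ∩ Jamal ∩ Keiko: 08:35–10:35.
Farrukh ∩ Jamal ∩ Keiko ∩ Zheng: 08:35–09:10, 09:25–10:30.
Windows ≥ 15 min: 08:35–09:10, 09:25–10:30.
That's 2 windows.

2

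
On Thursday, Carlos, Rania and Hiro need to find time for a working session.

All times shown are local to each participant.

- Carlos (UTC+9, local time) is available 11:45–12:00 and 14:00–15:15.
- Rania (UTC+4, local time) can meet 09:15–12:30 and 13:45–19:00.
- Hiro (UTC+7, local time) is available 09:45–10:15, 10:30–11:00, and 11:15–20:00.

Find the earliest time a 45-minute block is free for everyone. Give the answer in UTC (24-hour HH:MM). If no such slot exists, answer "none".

Carlos → UTC: 02:45–03:00, 05:00–06:15.
Rania → UTC: 05:15–08:30, 09:45–15:00.
Hiro → UTC: 02:45–03:15, 03:30–04:00, 04:15–13:00.
Carlos ∩ Rania: 05:15–06:15.
Carlos ∩ Rania ∩ Hiro: 05:15–06:15.
Windows ≥ 45 min: 05:15–06:15.
Earliest such window starts at 05:15.

05:15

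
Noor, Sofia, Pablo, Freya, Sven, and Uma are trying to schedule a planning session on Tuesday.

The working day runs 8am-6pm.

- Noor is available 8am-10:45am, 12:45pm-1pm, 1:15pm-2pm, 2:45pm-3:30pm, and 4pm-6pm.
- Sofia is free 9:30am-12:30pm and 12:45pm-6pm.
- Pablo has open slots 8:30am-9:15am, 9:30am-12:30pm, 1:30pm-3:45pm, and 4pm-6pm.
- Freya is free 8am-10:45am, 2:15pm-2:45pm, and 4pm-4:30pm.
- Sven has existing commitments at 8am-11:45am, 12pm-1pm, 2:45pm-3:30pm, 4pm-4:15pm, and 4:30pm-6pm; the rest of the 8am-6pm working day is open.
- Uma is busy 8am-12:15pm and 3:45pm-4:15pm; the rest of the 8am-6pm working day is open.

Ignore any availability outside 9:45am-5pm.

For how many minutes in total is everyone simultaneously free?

15 minutes

Sven free within 08:00–18:00: 11:45–12:00, 13:00–14:45, 15:30–16:00, 16:15–16:30.
Uma free within 08:00–18:00: 12:15–15:45, 16:15–18:00.
Noor ∩ Sofia: 09:30–10:45, 12:45–13:00, 13:15–14:00, 14:45–15:30, 16:00–18:00.
Noor ∩ Sofia ∩ Pablo: 09:30–10:45, 13:30–14:00, 14:45–15:30, 16:00–18:00.
Noor ∩ Sofia ∩ Pablo ∩ Freya: 09:30–10:45, 16:00–16:30.
Noor ∩ Sofia ∩ Pablo ∩ Freya ∩ Sven: 16:15–16:30.
Noor ∩ Sofia ∩ Pablo ∩ Freya ∩ Sven ∩ Uma: 16:15–16:30.
Restricted to 09:45–17:00: 16:15–16:30.
Total common minutes: 15.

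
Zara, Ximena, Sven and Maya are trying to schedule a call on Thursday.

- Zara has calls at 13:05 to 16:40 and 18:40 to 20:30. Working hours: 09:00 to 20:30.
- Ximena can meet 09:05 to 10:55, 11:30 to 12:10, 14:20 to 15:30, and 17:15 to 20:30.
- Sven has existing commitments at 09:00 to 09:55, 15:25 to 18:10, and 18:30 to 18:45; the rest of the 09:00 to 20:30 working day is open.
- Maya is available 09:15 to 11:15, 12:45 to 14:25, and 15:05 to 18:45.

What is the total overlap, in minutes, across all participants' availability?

Zara free within 09:00–20:30: 09:00–13:05, 16:40–18:40.
Sven free within 09:00–20:30: 09:55–15:25, 18:10–18:30, 18:45–20:30.
Zara ∩ Ximena: 09:05–10:55, 11:30–12:10, 17:15–18:40.
Zara ∩ Ximena ∩ Sven: 09:55–10:55, 11:30–12:10, 18:10–18:30.
Zara ∩ Ximena ∩ Sven ∩ Maya: 09:55–10:55, 18:10–18:30.
Total common minutes: 60 + 20 = 80.

80 minutes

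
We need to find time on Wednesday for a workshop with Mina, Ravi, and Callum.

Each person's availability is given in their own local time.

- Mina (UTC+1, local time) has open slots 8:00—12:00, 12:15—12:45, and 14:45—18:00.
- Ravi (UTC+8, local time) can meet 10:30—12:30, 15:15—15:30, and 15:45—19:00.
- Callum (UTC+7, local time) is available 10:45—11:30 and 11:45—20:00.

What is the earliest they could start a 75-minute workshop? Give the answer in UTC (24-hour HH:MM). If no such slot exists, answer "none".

07:45

Mina → UTC: 07:00–11:00, 11:15–11:45, 13:45–17:00.
Ravi → UTC: 02:30–04:30, 07:15–07:30, 07:45–11:00.
Callum → UTC: 03:45–04:30, 04:45–13:00.
Mina ∩ Ravi: 07:15–07:30, 07:45–11:00.
Mina ∩ Ravi ∩ Callum: 07:15–07:30, 07:45–11:00.
Windows ≥ 75 min: 07:45–11:00.
Earliest such window starts at 07:45.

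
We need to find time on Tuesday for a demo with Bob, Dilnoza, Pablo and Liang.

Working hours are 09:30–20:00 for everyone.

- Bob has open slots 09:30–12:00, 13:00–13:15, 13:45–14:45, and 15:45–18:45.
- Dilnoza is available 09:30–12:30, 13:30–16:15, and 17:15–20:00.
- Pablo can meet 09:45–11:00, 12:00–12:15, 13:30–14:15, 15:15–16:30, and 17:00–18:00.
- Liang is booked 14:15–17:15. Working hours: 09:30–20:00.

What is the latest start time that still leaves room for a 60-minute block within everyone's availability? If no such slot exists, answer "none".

Liang free within 09:30–20:00: 09:30–14:15, 17:15–20:00.
Bob ∩ Dilnoza: 09:30–12:00, 13:45–14:45, 15:45–16:15, 17:15–18:45.
Bob ∩ Dilnoza ∩ Pablo: 09:45–11:00, 13:45–14:15, 15:45–16:15, 17:15–18:00.
Bob ∩ Dilnoza ∩ Pablo ∩ Liang: 09:45–11:00, 13:45–14:15, 17:15–18:00.
Windows ≥ 60 min: 09:45–11:00.
Latest start in the last window 09:45–11:00 is 11:00 − 60 min = 10:00.

10:00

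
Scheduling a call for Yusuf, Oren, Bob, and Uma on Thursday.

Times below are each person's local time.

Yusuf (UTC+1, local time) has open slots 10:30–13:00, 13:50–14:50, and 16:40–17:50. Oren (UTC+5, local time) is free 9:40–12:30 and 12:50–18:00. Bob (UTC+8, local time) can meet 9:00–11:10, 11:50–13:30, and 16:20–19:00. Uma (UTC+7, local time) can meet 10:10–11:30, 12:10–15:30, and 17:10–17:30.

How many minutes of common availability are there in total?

20 minutes

Yusuf → UTC: 09:30–12:00, 12:50–13:50, 15:40–16:50.
Oren → UTC: 04:40–07:30, 07:50–13:00.
Bob → UTC: 01:00–03:10, 03:50–05:30, 08:20–11:00.
Uma → UTC: 03:10–04:30, 05:10–08:30, 10:10–10:30.
Yusuf ∩ Oren: 09:30–12:00, 12:50–13:00.
Yusuf ∩ Oren ∩ Bob: 09:30–11:00.
Yusuf ∩ Oren ∩ Bob ∩ Uma: 10:10–10:30.
Total common minutes: 20.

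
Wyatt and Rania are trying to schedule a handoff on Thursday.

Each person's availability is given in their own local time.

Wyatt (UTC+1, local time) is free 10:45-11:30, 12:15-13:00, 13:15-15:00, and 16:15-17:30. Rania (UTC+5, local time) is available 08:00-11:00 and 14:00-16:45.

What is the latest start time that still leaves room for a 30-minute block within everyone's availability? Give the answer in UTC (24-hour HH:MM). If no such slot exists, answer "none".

Wyatt → UTC: 09:45–10:30, 11:15–12:00, 12:15–14:00, 15:15–16:30.
Rania → UTC: 03:00–06:00, 09:00–11:45.
Wyatt ∩ Rania: 09:45–10:30, 11:15–11:45.
Windows ≥ 30 min: 09:45–10:30, 11:15–11:45.
Latest start in the last window 11:15–11:45 is 11:45 − 30 min = 11:15.

11:15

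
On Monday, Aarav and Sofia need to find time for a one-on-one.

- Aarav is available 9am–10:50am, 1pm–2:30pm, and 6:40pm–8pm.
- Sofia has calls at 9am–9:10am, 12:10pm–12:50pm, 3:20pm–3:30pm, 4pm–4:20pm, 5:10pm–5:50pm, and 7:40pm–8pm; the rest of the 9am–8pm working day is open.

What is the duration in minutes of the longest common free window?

100 minutes

Sofia free within 09:00–20:00: 09:10–12:10, 12:50–15:20, 15:30–16:00, 16:20–17:10, 17:50–19:40.
Aarav ∩ Sofia: 09:10–10:50, 13:00–14:30, 18:40–19:40.
Common window lengths: 100, 90, 60 min; longest is 100.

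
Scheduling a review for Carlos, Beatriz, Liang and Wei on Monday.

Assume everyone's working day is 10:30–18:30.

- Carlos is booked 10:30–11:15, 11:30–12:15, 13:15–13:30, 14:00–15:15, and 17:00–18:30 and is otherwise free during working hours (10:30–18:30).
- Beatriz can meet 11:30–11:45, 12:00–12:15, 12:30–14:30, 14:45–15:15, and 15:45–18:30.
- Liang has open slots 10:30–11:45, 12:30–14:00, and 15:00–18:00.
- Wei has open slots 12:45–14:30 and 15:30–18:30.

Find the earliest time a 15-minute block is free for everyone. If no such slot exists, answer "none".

12:45

Carlos free within 10:30–18:30: 11:15–11:30, 12:15–13:15, 13:30–14:00, 15:15–17:00.
Carlos ∩ Beatriz: 12:30–13:15, 13:30–14:00, 15:45–17:00.
Carlos ∩ Beatriz ∩ Liang: 12:30–13:15, 13:30–14:00, 15:45–17:00.
Carlos ∩ Beatriz ∩ Liang ∩ Wei: 12:45–13:15, 13:30–14:00, 15:45–17:00.
Windows ≥ 15 min: 12:45–13:15, 13:30–14:00, 15:45–17:00.
Earliest such window starts at 12:45.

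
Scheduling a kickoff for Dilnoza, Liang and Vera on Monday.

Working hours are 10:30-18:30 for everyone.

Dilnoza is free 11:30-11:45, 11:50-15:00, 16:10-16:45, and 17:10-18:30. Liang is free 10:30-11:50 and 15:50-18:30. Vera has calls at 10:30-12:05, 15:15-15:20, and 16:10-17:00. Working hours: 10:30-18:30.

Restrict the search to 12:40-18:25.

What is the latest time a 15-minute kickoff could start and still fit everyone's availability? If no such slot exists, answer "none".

18:10

Vera free within 10:30–18:30: 12:05–15:15, 15:20–16:10, 17:00–18:30.
Dilnoza ∩ Liang: 11:30–11:45, 16:10–16:45, 17:10–18:30.
Dilnoza ∩ Liang ∩ Vera: 17:10–18:30.
Restricted to 12:40–18:25: 17:10–18:25.
Windows ≥ 15 min: 17:10–18:25.
Latest start in the last window 17:10–18:25 is 18:25 − 15 min = 18:10.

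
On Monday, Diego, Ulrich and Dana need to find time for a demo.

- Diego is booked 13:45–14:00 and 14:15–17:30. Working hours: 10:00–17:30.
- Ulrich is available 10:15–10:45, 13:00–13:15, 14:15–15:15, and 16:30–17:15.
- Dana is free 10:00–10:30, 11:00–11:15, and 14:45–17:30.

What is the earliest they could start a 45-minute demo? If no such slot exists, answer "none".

Diego free within 10:00–17:30: 10:00–13:45, 14:00–14:15.
Diego ∩ Ulrich: 10:15–10:45, 13:00–13:15.
Diego ∩ Ulrich ∩ Dana: 10:15–10:30.
Windows ≥ 45 min: (none).

none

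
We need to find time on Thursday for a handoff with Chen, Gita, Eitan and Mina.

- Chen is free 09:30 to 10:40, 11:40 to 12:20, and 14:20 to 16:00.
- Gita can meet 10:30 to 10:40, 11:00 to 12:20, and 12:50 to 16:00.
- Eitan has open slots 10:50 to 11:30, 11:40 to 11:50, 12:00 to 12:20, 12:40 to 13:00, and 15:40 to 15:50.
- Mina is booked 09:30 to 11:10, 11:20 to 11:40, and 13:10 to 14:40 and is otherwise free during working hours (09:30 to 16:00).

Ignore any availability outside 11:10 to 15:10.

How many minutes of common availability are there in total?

Mina free within 09:30–16:00: 11:10–11:20, 11:40–13:10, 14:40–16:00.
Chen ∩ Gita: 10:30–10:40, 11:40–12:20, 14:20–16:00.
Chen ∩ Gita ∩ Eitan: 11:40–11:50, 12:00–12:20, 15:40–15:50.
Chen ∩ Gita ∩ Eitan ∩ Mina: 11:40–11:50, 12:00–12:20, 15:40–15:50.
Restricted to 11:10–15:10: 11:40–11:50, 12:00–12:20.
Total common minutes: 10 + 20 = 30.

30 minutes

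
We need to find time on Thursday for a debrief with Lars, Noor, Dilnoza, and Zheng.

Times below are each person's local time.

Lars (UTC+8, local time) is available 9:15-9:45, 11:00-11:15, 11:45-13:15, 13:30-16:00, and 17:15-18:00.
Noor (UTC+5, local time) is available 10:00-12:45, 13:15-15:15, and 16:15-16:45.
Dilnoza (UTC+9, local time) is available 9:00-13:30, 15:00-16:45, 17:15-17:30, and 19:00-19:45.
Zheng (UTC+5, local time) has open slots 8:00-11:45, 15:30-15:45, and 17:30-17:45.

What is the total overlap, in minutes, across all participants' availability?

Lars → UTC: 01:15–01:45, 03:00–03:15, 03:45–05:15, 05:30–08:00, 09:15–10:00.
Noor → UTC: 05:00–07:45, 08:15–10:15, 11:15–11:45.
Dilnoza → UTC: 00:00–04:30, 06:00–07:45, 08:15–08:30, 10:00–10:45.
Zheng → UTC: 03:00–06:45, 10:30–10:45, 12:30–12:45.
Lars ∩ Noor: 05:00–05:15, 05:30–07:45, 09:15–10:00.
Lars ∩ Noor ∩ Dilnoza: 06:00–07:45.
Lars ∩ Noor ∩ Dilnoza ∩ Zheng: 06:00–06:45.
Total common minutes: 45.

45 minutes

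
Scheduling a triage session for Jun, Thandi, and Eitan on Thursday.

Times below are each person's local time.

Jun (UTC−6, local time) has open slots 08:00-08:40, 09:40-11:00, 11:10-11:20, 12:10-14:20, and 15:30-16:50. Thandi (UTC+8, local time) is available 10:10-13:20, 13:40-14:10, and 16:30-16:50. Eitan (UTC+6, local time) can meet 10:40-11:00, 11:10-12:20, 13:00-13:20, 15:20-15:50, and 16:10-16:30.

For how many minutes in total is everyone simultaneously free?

Jun → UTC: 14:00–14:40, 15:40–17:00, 17:10–17:20, 18:10–20:20, 21:30–22:50.
Thandi → UTC: 02:10–05:20, 05:40–06:10, 08:30–08:50.
Eitan → UTC: 04:40–05:00, 05:10–06:20, 07:00–07:20, 09:20–09:50, 10:10–10:30.
Jun ∩ Thandi: (none).
Jun ∩ Thandi ∩ Eitan: (none).
Total common minutes: 0.

0 minutes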